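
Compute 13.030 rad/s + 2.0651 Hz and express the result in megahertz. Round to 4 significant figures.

13.030 rad/s = 2.07379e-6 MHz and 2.0651 Hz = 2.06510e-6 MHz.
2.07379e-6 + 2.06510e-6 ≈ 4.139e-6 MHz.

4.139e-6 MHz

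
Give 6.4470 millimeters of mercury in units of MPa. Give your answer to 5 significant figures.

1 millimeter of mercury = 0.000133322 megapascals.
Thus 6.4470 × 0.000133322 ≈ 0.00085953 MPa.

0.00085953 MPa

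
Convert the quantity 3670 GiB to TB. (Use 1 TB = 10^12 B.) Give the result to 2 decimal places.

3.94 TB

1 gibibyte = 0.00107374 terabytes.
3670 × 0.00107374 ≈ 3.94 TB.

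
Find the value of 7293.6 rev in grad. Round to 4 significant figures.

2.917 × 10^6 grad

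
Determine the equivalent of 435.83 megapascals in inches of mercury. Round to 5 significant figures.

128700 inHg

1 megapascal = 295.300 inHg.
So 435.83 × 295.300 ≈ 128700 inHg.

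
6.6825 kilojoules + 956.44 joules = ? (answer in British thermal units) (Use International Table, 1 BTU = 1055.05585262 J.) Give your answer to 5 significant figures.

6.6825 kJ = 6.33379 BTU and 956.44 J = 0.906530 BTU.
6.33379 + 0.906530 ≈ 7.2403 BTU.

7.2403 British thermal units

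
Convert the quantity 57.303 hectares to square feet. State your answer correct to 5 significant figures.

6.1680 × 10^6 square feet

1 hectare = 107639 ft².
Then 57.303 × 107639 ≈ 6.1680 × 10^6 ft².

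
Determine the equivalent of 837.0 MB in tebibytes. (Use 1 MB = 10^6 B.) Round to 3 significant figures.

0.000761 TiB

1 MB = 9.09495 × 10^-7 TiB.
Then 837.0 × 9.09495 × 10^-7 ≈ 0.000761 TiB.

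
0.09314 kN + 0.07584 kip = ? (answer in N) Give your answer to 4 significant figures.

430.5 newtons

0.09314 kN = 93.1400 N and 0.07584 kip = 337.353 N.
93.1400 + 337.353 ≈ 430.5 N.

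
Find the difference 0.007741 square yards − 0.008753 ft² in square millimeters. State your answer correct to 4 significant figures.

0.007741 yd² = 6472.46 mm² and 0.008753 ft² = 813.180 mm².
6472.46 − 813.180 ≈ 5659 mm².

5659 square millimeters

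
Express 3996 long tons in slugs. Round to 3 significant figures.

278000 slug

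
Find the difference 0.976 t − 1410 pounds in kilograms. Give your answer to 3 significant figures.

0.976 t = 976.000 kg and 1410 lb = 639.565 kg.
976.000 − 639.565 ≈ 336 kg.

336 kg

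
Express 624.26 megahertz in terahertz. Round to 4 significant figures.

0.0006243 THz

1 megahertz = 1.00000 × 10^-6 THz.
624.26 × 1.00000 × 10^-6 ≈ 0.0006243 THz.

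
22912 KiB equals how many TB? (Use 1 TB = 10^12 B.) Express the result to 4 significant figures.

1 kibibyte = 1.02400e-9 TB.
22912 × 1.02400e-9 ≈ 2.346e-5 TB.

2.346e-5 TB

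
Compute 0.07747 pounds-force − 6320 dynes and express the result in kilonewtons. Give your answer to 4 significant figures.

0.0002814 kN

0.07747 lbf = 0.000344604 kN and 6320 dyn = 6.32000e-5 kN.
0.000344604 − 6.32000e-5 ≈ 0.0002814 kN.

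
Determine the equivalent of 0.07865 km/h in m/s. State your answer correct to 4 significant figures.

1 km/h = 0.277778 m/s.
So 0.07865 × 0.277778 ≈ 0.02185 m/s.

0.02185 m/s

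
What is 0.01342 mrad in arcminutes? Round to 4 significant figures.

1 milliradian = 3.43775 arcminutes.
Thus 0.01342 × 3.43775 ≈ 0.04613 arcmin.

0.04613 arcminutes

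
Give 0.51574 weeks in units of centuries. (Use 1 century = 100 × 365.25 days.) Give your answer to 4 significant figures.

9.884e-5 century

1 wk = 0.000191650 centuries.
Then 0.51574 × 0.000191650 ≈ 9.884e-5 century.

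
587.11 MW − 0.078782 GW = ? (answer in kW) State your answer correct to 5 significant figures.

508330 kilowatts

587.11 MW = 587110 kW and 0.078782 GW = 78782.0 kW.
587110 − 78782.0 ≈ 508330 kW.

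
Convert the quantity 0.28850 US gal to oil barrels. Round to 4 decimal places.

0.0069 oil barrels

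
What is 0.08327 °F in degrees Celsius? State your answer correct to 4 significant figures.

-17.73 °C

°C = (°F − 32) × 5/9.
Applying the formula gives -17.73 °C.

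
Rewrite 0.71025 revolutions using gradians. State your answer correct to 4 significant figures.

1 rev = 400.000 grad.
So 0.71025 × 400.000 ≈ 284.1 grad.

284.1 grad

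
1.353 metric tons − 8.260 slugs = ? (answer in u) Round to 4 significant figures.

1.353 t = 8.14796e+29 u and 8.260 slug = 7.25943e+28 u.
8.14796e+29 − 7.25943e+28 ≈ 7.422e+29 u.

7.422e+29 atomic mass units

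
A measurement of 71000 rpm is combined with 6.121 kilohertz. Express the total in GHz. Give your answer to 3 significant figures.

71000 rpm = 1.18333 × 10^-6 GHz and 6.121 kHz = 6.12100 × 10^-6 GHz.
1.18333 × 10^-6 + 6.12100 × 10^-6 ≈ 7.30 × 10^-6 GHz.

7.30 × 10^-6 gigahertz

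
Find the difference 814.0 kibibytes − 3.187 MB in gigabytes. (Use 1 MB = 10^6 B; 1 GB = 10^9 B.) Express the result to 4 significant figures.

-0.002353 GB

814.0 KiB = 0.000833536 GB and 3.187 MB = 0.00318700 GB.
0.000833536 − 0.00318700 ≈ -0.002353 GB.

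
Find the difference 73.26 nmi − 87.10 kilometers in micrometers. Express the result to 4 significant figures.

4.858e+10 μm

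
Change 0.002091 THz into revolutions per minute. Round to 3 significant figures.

1.25e+11 revolutions per minute

1 terahertz = 6.00000e+13 revolutions per minute.
Thus 0.002091 × 6.00000e+13 ≈ 1.25e+11 rpm.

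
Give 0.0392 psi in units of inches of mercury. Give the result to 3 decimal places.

0.080 inches of mercury

1 pound per square inch = 2.03602 inHg.
Thus 0.0392 × 2.03602 ≈ 0.080 inHg.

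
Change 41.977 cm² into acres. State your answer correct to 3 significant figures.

1.04 × 10^-6 acre

1 square centimeter = 2.47105 × 10^-8 acre.
Then 41.977 × 2.47105 × 10^-8 ≈ 1.04 × 10^-6 acre.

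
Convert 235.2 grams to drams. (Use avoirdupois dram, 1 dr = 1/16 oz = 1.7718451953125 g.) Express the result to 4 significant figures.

132.7 dr

1 gram = 0.564383 dr.
So 235.2 × 0.564383 ≈ 132.7 dr.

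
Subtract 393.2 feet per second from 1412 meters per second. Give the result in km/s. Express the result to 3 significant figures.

1.29 km/s

1412 m/s = 1.41200 km/s and 393.2 ft/s = 0.119847 km/s.
1.41200 − 0.119847 ≈ 1.29 km/s.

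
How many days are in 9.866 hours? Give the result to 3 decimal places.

1 h = 0.0416667 days.
9.866 × 0.0416667 ≈ 0.411 d.

0.411 days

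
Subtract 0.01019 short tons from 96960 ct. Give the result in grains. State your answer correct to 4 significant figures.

156600 grains

96960 ct = 299264 gr and 0.01019 short ton = 142660 gr.
299264 − 142660 ≈ 156600 gr.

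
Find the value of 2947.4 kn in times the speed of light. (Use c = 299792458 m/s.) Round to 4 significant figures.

1 knot = 1.71600 × 10^-9 times the speed of light.
So 2947.4 × 1.71600 × 10^-9 ≈ 5.058 × 10^-6 c.

5.058 × 10^-6 c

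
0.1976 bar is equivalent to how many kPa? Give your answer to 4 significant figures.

19.76 kPa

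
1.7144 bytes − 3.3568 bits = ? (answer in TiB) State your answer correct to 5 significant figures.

1.1776e-12 tebibytes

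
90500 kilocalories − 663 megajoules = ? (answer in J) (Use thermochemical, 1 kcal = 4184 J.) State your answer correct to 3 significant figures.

-2.84 × 10^8 J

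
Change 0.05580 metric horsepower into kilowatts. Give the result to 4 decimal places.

1 metric horsepower = 0.735499 kW.
Thus 0.05580 × 0.735499 ≈ 0.0410 kW.

0.0410 kilowatts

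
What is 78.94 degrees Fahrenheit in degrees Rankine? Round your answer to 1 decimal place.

538.6 °R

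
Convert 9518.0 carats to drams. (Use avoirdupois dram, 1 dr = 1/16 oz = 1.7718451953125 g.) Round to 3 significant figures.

1070 drams

1 ct = 0.112877 dr.
So 9518.0 × 0.112877 ≈ 1070 dr.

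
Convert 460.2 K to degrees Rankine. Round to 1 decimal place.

828.4 °R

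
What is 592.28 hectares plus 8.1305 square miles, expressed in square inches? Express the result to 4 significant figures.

592.28 ha = 9.18036 × 10^9 in² and 8.1305 mi² = 3.26398 × 10^10 in².
9.18036 × 10^9 + 3.26398 × 10^10 ≈ 4.182 × 10^10 in².

4.182 × 10^10 in²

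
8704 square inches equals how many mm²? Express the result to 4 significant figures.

1 square inch = 645.160 mm².
Thus 8704 × 645.160 ≈ 5.615e+6 mm².

5.615e+6 square millimeters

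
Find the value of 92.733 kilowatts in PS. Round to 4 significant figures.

1 kilowatt = 1.35962 metric horsepower.
92.733 × 1.35962 ≈ 126.1 PS.

126.1 metric horsepower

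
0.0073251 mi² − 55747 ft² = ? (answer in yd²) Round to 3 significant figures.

16500 yd²

0.0073251 mi² = 22690.2 yd² and 55747 ft² = 6194.11 yd².
22690.2 − 6194.11 ≈ 16500 yd².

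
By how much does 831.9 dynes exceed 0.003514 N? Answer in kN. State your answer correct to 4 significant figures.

831.9 dyn = 8.31900e-6 kN and 0.003514 N = 3.51400e-6 kN.
8.31900e-6 − 3.51400e-6 ≈ 4.805e-6 kN.

4.805e-6 kilonewtons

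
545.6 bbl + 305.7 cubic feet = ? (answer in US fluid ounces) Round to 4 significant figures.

3.226e+6 US fl oz

545.6 bbl = 2.93315e+6 US fl oz and 305.7 ft³ = 292710 US fl oz.
2.93315e+6 + 292710 ≈ 3.226e+6 US fl oz.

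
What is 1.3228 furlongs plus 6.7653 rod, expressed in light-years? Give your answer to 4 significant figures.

1.3228 furlong = 2.81273 × 10^-14 ly and 6.7653 rod = 3.59634 × 10^-15 ly.
2.81273 × 10^-14 + 3.59634 × 10^-15 ≈ 3.172 × 10^-14 ly.

3.172 × 10^-14 light-years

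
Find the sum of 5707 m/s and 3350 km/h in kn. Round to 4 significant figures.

5707 m/s = 11093.5 kn and 3350 km/h = 1808.86 kn.
11093.5 + 1808.86 ≈ 12900 kn.

12900 kn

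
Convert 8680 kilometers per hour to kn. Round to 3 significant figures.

4690 kn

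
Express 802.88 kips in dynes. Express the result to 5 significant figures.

1 kip = 4.44822e+8 dyn.
802.88 × 4.44822e+8 ≈ 3.5714e+11 dyn.

3.5714e+11 dyn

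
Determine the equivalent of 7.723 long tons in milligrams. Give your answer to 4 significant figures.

1 long ton = 1.01605e+9 mg.
7.723 × 1.01605e+9 ≈ 7.847e+9 mg.

7.847e+9 mg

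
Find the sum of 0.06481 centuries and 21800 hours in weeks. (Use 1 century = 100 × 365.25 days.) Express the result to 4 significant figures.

467.9 wk

0.06481 century = 338.169 wk and 21800 h = 129.762 wk.
338.169 + 129.762 ≈ 467.9 wk.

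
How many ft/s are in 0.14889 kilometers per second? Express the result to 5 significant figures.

1 kilometer per second = 3280.84 feet per second.
Thus 0.14889 × 3280.84 ≈ 488.48 ft/s.

488.48 ft/s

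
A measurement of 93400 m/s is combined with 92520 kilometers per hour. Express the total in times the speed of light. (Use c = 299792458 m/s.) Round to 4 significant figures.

93400 m/s = 0.000311549 c and 92520 km/h = 8.57260e-5 c.
0.000311549 + 8.57260e-5 ≈ 0.0003973 c.

0.0003973 c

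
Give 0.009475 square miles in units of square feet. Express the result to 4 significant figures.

1 mi² = 2.78784 × 10^7 ft².
Thus 0.009475 × 2.78784 × 10^7 ≈ 264100 ft².

264100 ft²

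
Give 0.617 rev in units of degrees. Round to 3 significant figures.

222 °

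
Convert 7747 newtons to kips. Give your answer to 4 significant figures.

1 newton = 0.000224809 kips.
7747 × 0.000224809 ≈ 1.742 kip.

1.742 kip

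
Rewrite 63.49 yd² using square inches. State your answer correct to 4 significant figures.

82280 in²

1 yd² = 1296.00 square inches.
63.49 × 1296.00 ≈ 82280 in².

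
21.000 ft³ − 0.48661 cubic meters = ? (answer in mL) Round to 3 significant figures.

108000 mL

21.000 ft³ = 594654 mL and 0.48661 m³ = 486610 mL.
594654 − 486610 ≈ 108000 mL.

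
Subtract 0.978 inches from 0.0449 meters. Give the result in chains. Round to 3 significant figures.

0.000997 chains

0.0449 m = 0.00223197 chain and 0.978 in = 0.00123485 chain.
0.00223197 − 0.00123485 ≈ 0.000997 chain.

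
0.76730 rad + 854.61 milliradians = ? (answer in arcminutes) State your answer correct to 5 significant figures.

0.76730 rad = 2637.78 arcmin and 854.61 mrad = 2937.93 arcmin.
2637.78 + 2937.93 ≈ 5575.7 arcmin.

5575.7 arcmin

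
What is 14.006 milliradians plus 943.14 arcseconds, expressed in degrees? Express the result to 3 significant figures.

1.06 degrees

14.006 mrad = 0.802485 ° and 943.14 arcsec = 0.261983 °.
0.802485 + 0.261983 ≈ 1.06 °.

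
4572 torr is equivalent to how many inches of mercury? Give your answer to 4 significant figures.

1 torr = 0.0393701 inches of mercury.
4572 × 0.0393701 ≈ 180.0 inHg.

180.0 inches of mercury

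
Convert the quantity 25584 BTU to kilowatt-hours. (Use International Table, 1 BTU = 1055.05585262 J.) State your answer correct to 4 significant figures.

7.498 kWh

1 British thermal unit = 0.000293071 kWh.
Thus 25584 × 0.000293071 ≈ 7.498 kWh.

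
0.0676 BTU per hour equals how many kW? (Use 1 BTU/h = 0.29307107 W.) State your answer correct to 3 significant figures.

1.98e-5 kilowatts

1 BTU per hour = 0.000293071 kW.
So 0.0676 × 0.000293071 ≈ 1.98e-5 kW.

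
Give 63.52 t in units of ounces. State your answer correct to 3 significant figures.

2.24e+6 ounces

1 t = 35274.0 oz.
Then 63.52 × 35274.0 ≈ 2.24e+6 oz.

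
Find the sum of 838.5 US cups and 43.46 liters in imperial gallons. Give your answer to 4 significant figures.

53.20 imp gal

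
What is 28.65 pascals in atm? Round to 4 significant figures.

1 pascal = 9.86923 × 10^-6 atm.
28.65 × 9.86923 × 10^-6 ≈ 0.0002828 atm.

0.0002828 atm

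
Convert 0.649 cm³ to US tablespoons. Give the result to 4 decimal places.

0.0439 US tbsp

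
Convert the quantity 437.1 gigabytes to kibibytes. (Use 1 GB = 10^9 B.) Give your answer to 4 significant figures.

1 GB = 976562.5 KiB.
437.1 × 976562.5 ≈ 4.269 × 10^8 KiB.

4.269 × 10^8 KiB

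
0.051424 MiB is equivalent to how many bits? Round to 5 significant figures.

431380 bit

1 mebibyte = 8.38861 × 10^6 bit.
0.051424 × 8.38861 × 10^6 ≈ 431380 bit.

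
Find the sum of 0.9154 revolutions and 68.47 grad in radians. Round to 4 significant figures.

6.827 rad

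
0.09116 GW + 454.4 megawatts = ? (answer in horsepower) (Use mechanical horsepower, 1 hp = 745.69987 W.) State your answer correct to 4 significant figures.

0.09116 GW = 122248 hp and 454.4 MW = 609360 hp.
122248 + 609360 ≈ 731600 hp.

731600 horsepower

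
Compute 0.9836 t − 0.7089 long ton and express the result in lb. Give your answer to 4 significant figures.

0.9836 t = 2168.47 lb and 0.7089 long ton = 1587.94 lb.
2168.47 − 1587.94 ≈ 580.5 lb.

580.5 lb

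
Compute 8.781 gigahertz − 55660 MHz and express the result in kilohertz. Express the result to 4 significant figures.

-4.688e+7 kHz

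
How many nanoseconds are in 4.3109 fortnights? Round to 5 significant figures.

5.2145e+15 ns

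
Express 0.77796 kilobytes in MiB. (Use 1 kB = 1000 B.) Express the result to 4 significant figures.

1 kilobyte = 0.000953674 MiB.
0.77796 × 0.000953674 ≈ 0.0007419 MiB.

0.0007419 MiB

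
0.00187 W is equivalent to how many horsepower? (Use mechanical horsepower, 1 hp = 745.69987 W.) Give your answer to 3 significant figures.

1 watt = 0.00134102 hp.
So 0.00187 × 0.00134102 ≈ 2.51e-6 hp.

2.51e-6 hp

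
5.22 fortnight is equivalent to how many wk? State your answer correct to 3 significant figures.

10.4 wk

1 fortnight = 2.00000 wk.
So 5.22 × 2.00000 ≈ 10.4 wk.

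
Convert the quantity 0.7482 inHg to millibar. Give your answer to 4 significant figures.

25.34 mbar

1 inch of mercury = 33.8639 mbar.
0.7482 × 33.8639 ≈ 25.34 mbar.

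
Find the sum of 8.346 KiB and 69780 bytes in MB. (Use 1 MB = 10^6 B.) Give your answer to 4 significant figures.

8.346 KiB = 0.00854630 MB and 69780 B = 0.0697800 MB.
0.00854630 + 0.0697800 ≈ 0.07833 MB.

0.07833 MB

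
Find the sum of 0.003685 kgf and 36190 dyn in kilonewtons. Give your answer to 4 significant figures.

0.003685 kgf = 3.61375e-5 kN and 36190 dyn = 0.000361900 kN.
3.61375e-5 + 0.000361900 ≈ 0.0003980 kN.

0.0003980 kilonewtons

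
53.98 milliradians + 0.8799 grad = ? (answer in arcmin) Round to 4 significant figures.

53.98 mrad = 185.570 arcmin and 0.8799 grad = 47.5146 arcmin.
185.570 + 47.5146 ≈ 233.1 arcmin.

233.1 arcminutes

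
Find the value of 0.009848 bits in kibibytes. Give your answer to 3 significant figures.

1 bit = 0.000122070 kibibytes.
Then 0.009848 × 0.000122070 ≈ 1.20e-6 KiB.

1.20e-6 KiB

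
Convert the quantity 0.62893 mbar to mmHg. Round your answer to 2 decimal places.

1 millibar = 0.750062 millimeters of mercury.
So 0.62893 × 0.750062 ≈ 0.47 mmHg.

0.47 mmHg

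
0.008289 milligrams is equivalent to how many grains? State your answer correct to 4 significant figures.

0.0001279 grains

1 milligram = 0.0154324 grains.
Then 0.008289 × 0.0154324 ≈ 0.0001279 gr.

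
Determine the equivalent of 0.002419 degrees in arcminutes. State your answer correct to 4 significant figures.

0.1451 arcminutes

1 ° = 60.0000 arcminutes.
So 0.002419 × 60.0000 ≈ 0.1451 arcmin.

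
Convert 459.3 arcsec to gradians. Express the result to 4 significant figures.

0.1418 grad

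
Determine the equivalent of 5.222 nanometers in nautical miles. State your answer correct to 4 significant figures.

1 nanometer = 5.39957 × 10^-13 nmi.
Thus 5.222 × 5.39957 × 10^-13 ≈ 2.820 × 10^-12 nmi.

2.820 × 10^-12 nmi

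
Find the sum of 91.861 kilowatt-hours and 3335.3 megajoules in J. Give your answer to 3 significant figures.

3.67 × 10^9 joules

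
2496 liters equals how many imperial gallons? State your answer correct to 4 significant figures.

549.0 imp gal

1 L = 0.219969 imp gal.
Thus 2496 × 0.219969 ≈ 549.0 imp gal.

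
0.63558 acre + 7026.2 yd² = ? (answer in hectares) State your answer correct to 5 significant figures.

0.63558 acre = 0.257210 ha and 7026.2 yd² = 0.587480 ha.
0.257210 + 0.587480 ≈ 0.84469 ha.

0.84469 hectares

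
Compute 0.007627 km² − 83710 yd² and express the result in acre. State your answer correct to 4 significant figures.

-15.41 acre

0.007627 km² = 1.88467 acre and 83710 yd² = 17.2955 acre.
1.88467 − 17.2955 ≈ -15.41 acre.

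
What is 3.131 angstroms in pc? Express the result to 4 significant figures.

1.015e-26 parsecs

1 angstrom = 3.24078e-27 pc.
Thus 3.131 × 3.24078e-27 ≈ 1.015e-26 pc.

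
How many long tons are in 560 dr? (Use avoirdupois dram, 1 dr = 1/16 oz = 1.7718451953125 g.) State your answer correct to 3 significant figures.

1 dr = 1.74386e-6 long tons.
Thus 560 × 1.74386e-6 ≈ 0.000977 long ton.

0.000977 long ton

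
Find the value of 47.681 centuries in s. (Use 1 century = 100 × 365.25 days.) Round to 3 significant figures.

1 century = 3.15576 × 10^9 s.
So 47.681 × 3.15576 × 10^9 ≈ 1.50 × 10^11 s.

1.50 × 10^11 s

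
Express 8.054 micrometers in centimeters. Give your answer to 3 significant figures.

1 micrometer = 0.000100000 cm.
Thus 8.054 × 0.000100000 ≈ 0.000805 cm.

0.000805 centimeters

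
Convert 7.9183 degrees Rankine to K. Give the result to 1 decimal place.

4.4 kelvins

°R = K × 9/5.
Applying the formula gives 4.4 K.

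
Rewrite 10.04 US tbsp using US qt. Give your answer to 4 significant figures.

1 US tablespoon = 0.0156250 US qt.
So 10.04 × 0.0156250 ≈ 0.1569 US qt.

0.1569 US quarts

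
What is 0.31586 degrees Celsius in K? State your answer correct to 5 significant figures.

K = °C + 273.15.
Applying the formula gives 273.47 K.

273.47 K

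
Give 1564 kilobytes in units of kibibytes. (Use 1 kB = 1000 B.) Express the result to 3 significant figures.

1 kilobyte = 0.9765625 KiB.
Then 1564 × 0.9765625 ≈ 1530 KiB.

1530 kibibytes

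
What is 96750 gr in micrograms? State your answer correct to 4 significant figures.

1 grain = 64798.9 μg.
Thus 96750 × 64798.9 ≈ 6.269e+9 μg.

6.269e+9 μg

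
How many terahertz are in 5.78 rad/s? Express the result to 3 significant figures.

1 radian per second = 1.59155 × 10^-13 THz.
Then 5.78 × 1.59155 × 10^-13 ≈ 9.20 × 10^-13 THz.

9.20 × 10^-13 THz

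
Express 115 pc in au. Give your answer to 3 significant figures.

2.37 × 10^7 au

1 parsec = 206265 astronomical units.
So 115 × 206265 ≈ 2.37 × 10^7 au.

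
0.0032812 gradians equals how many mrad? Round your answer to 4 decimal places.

0.0515 milliradians

1 grad = 15.7080 mrad.
0.0032812 × 15.7080 ≈ 0.0515 mrad.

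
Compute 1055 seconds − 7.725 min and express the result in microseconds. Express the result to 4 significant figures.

1055 s = 1.05500e+9 μs and 7.725 min = 4.63500e+8 μs.
1.05500e+9 − 4.63500e+8 ≈ 5.915e+8 μs.

5.915e+8 μs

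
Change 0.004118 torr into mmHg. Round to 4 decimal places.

0.0041 millimeters of mercury

1 torr = 1.00000 mmHg.
So 0.004118 × 1.00000 ≈ 0.0041 mmHg.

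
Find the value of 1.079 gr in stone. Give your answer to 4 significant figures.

1.101e-5 st

1 gr = 1.02041e-5 stone.
So 1.079 × 1.02041e-5 ≈ 1.101e-5 st.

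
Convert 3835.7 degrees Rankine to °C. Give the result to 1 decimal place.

°R = (°C + 273.15) × 9/5.
Applying the formula gives 1857.8 °C.

1857.8 degrees Celsius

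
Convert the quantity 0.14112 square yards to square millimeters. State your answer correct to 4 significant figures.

1 yd² = 836127 square millimeters.
0.14112 × 836127 ≈ 118000 mm².

118000 mm²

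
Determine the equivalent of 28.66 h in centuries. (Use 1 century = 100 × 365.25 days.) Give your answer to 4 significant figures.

3.269 × 10^-5 century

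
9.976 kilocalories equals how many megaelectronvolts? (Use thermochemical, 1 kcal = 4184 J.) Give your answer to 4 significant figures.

2.605e+17 MeV

1 kilocalorie = 2.61145e+16 MeV.
So 9.976 × 2.61145e+16 ≈ 2.605e+17 MeV.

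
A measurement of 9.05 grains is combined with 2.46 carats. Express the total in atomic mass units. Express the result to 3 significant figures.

6.49 × 10^23 u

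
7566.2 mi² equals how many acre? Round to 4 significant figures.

1 square mile = 640.000 acre.
Then 7566.2 × 640.000 ≈ 4.842 × 10^6 acre.

4.842 × 10^6 acre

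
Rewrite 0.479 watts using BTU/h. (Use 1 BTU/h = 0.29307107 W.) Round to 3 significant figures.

1 W = 3.41214 BTU per hour.
0.479 × 3.41214 ≈ 1.63 BTU/h.

1.63 BTU/h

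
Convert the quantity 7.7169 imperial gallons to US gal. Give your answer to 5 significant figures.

9.2676 US gallons

1 imp gal = 1.20095 US gal.
7.7169 × 1.20095 ≈ 9.2676 US gal.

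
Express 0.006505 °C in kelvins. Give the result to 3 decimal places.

273.157 kelvins

K = °C + 273.15.
Applying the formula gives 273.157 K.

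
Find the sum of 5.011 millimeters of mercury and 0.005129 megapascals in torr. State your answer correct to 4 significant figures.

5.011 mmHg = 5.01100 torr and 0.005129 MPa = 38.4707 torr.
5.01100 + 38.4707 ≈ 43.48 torr.

43.48 torr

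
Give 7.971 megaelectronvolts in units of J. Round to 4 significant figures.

1 MeV = 1.60218 × 10^-13 joules.
So 7.971 × 1.60218 × 10^-13 ≈ 1.277 × 10^-12 J.

1.277 × 10^-12 J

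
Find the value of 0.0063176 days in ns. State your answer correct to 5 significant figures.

5.4584 × 10^11 ns

1 d = 8.64000 × 10^13 ns.
Thus 0.0063176 × 8.64000 × 10^13 ≈ 5.4584 × 10^11 ns.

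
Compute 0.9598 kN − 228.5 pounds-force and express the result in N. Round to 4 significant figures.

-56.62 newtons

0.9598 kN = 959.800 N and 228.5 lbf = 1016.42 N.
959.800 − 1016.42 ≈ -56.62 N.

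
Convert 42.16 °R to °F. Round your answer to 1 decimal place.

-417.5 °F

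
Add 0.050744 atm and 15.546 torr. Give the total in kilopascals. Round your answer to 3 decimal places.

0.050744 atm = 5.14164 kPa and 15.546 torr = 2.07263 kPa.
5.14164 + 2.07263 ≈ 7.214 kPa.

7.214 kPa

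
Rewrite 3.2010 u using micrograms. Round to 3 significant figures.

1 u = 1.66054 × 10^-18 μg.
Thus 3.2010 × 1.66054 × 10^-18 ≈ 5.32 × 10^-18 μg.

5.32 × 10^-18 μg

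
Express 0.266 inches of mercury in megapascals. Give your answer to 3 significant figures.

1 inch of mercury = 0.00338639 MPa.
Thus 0.266 × 0.00338639 ≈ 0.000901 MPa.

0.000901 MPa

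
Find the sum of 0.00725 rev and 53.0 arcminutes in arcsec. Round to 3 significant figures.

0.00725 rev = 9396.00 arcsec and 53.0 arcmin = 3180.00 arcsec.
9396.00 + 3180.00 ≈ 12600 arcsec.

12600 arcseconds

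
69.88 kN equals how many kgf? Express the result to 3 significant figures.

1 kN = 101.972 kilograms-force.
Then 69.88 × 101.972 ≈ 7130 kgf.

7130 kgf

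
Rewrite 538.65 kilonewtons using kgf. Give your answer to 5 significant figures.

54927 kgf

1 kilonewton = 101.972 kilograms-force.
So 538.65 × 101.972 ≈ 54927 kgf.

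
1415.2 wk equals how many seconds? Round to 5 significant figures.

8.5591e+8 s

1 week = 604800 s.
Then 1415.2 × 604800 ≈ 8.5591e+8 s.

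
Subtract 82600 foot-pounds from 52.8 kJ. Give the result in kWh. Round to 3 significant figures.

-0.0164 kWh

52.8 kJ = 0.0146667 kWh and 82600 ft·lbf = 0.0311085 kWh.
0.0146667 − 0.0311085 ≈ -0.0164 kWh.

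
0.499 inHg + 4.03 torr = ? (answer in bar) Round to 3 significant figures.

0.0223 bar

0.499 inHg = 0.0168981 bar and 4.03 torr = 0.00537289 bar.
0.0168981 + 0.00537289 ≈ 0.0223 bar.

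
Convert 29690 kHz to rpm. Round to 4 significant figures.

1 kHz = 60000.0 rpm.
So 29690 × 60000.0 ≈ 1.781e+9 rpm.

1.781e+9 revolutions per minute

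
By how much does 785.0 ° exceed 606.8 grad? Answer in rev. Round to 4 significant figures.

785.0 ° = 2.18056 rev and 606.8 grad = 1.51700 rev.
2.18056 − 1.51700 ≈ 0.6636 rev.

0.6636 rev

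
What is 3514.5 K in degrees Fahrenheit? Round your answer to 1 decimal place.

5866.4 °F

K = (°F + 459.67) × 5/9.
Applying the formula gives 5866.4 °F.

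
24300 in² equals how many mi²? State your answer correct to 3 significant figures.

1 square inch = 2.49098 × 10^-10 square miles.
24300 × 2.49098 × 10^-10 ≈ 6.05 × 10^-6 mi².

6.05 × 10^-6 mi²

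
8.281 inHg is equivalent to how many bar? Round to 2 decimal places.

1 inHg = 0.0338639 bar.
Then 8.281 × 0.0338639 ≈ 0.28 bar.

0.28 bar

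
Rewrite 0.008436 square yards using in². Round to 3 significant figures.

10.9 in²

1 square yard = 1296.00 in².
So 0.008436 × 1296.00 ≈ 10.9 in².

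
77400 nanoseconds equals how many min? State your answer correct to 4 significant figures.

1 nanosecond = 1.66667e-11 min.
So 77400 × 1.66667e-11 ≈ 1.290e-6 min.

1.290e-6 min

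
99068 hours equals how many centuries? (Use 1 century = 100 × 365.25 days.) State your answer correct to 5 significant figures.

1 h = 1.14077 × 10^-6 centuries.
Thus 99068 × 1.14077 × 10^-6 ≈ 0.11301 century.

0.11301 centuries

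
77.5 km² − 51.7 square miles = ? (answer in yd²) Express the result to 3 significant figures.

-6.75 × 10^7 square yards

77.5 km² = 9.26892 × 10^7 yd² and 51.7 mi² = 1.60146 × 10^8 yd².
9.26892 × 10^7 − 1.60146 × 10^8 ≈ -6.75 × 10^7 yd².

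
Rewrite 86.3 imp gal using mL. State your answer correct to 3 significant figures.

392000 mL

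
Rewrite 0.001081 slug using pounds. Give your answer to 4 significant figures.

0.03478 pounds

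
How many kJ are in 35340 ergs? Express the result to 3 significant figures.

3.53e-6 kilojoules

1 erg = 1.00000e-10 kilojoules.
So 35340 × 1.00000e-10 ≈ 3.53e-6 kJ.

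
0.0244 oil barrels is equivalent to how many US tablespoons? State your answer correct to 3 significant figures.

1 bbl = 10752.0 US tbsp.
0.0244 × 10752.0 ≈ 262 US tbsp.

262 US tablespoons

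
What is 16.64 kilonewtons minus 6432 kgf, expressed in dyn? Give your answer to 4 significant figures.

-4.644e+9 dyn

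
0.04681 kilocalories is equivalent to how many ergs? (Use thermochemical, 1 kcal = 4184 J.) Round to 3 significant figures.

1 kilocalorie = 4.18400 × 10^10 ergs.
Then 0.04681 × 4.18400 × 10^10 ≈ 1.96 × 10^9 erg.

1.96 × 10^9 ergs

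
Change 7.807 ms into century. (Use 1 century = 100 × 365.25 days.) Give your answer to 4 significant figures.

2.474 × 10^-12 centuries

1 ms = 3.16881 × 10^-13 century.
Then 7.807 × 3.16881 × 10^-13 ≈ 2.474 × 10^-12 century.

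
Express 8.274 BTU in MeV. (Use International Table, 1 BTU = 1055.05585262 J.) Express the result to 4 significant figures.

1 BTU = 6.58514e+15 megaelectronvolts.
Then 8.274 × 6.58514e+15 ≈ 5.449e+16 MeV.

5.449e+16 megaelectronvolts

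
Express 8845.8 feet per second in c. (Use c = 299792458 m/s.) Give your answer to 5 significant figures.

8.9936 × 10^-6 c

1 ft/s = 1.016703 × 10^-9 c.
Then 8845.8 × 1.016703 × 10^-9 ≈ 8.9936 × 10^-6 c.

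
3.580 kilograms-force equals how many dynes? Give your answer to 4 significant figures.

1 kgf = 980665 dyn.
Thus 3.580 × 980665 ≈ 3.511e+6 dyn.

3.511e+6 dyn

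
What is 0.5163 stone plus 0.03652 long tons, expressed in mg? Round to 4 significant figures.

0.5163 st = 3.27866 × 10^6 mg and 0.03652 long ton = 3.71060 × 10^7 mg.
3.27866 × 10^6 + 3.71060 × 10^7 ≈ 4.038 × 10^7 mg.

4.038 × 10^7 mg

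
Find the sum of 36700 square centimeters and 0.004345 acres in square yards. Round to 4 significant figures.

25.42 yd²

36700 cm² = 4.38928 yd² and 0.004345 acre = 21.0298 yd².
4.38928 + 21.0298 ≈ 25.42 yd².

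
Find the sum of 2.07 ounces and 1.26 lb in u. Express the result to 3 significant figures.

3.80e+26 u

2.07 oz = 3.53400e+25 u and 1.26 lb = 3.44181e+26 u.
3.53400e+25 + 3.44181e+26 ≈ 3.80e+26 u.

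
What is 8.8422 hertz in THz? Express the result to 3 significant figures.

8.84e-12 THz

1 Hz = 1.00000e-12 terahertz.
Then 8.8422 × 1.00000e-12 ≈ 8.84e-12 THz.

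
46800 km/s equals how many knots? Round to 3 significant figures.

9.10 × 10^7 kn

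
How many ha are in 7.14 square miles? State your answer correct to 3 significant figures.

1850 ha

1 mi² = 258.999 hectares.
Thus 7.14 × 258.999 ≈ 1850 ha.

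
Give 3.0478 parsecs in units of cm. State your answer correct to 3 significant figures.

1 pc = 3.08568 × 10^18 centimeters.
3.0478 × 3.08568 × 10^18 ≈ 9.40 × 10^18 cm.

9.40 × 10^18 cm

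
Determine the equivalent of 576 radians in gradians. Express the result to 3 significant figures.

1 radian = 63.6620 grad.
Thus 576 × 63.6620 ≈ 36700 grad.

36700 gradians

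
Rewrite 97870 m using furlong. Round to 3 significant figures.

487 furlong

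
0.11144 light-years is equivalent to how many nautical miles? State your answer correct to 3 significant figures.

1 ly = 5.10839 × 10^12 nautical miles.
So 0.11144 × 5.10839 × 10^12 ≈ 5.69 × 10^11 nmi.

5.69 × 10^11 nmi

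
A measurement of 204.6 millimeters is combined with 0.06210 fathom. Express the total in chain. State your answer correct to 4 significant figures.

204.6 mm = 0.0101706 chain and 0.06210 fathom = 0.00564545 chain.
0.0101706 + 0.00564545 ≈ 0.01582 chain.

0.01582 chain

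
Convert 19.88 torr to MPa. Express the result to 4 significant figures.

1 torr = 0.000133322 MPa.
Thus 19.88 × 0.000133322 ≈ 0.002650 MPa.

0.002650 MPa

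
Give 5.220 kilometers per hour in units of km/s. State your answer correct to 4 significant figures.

0.001450 km/s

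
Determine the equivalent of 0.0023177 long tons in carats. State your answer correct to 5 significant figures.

11774 ct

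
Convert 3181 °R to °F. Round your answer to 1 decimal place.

°R = °F + 459.67.
Applying the formula gives 2721.3 °F.

2721.3 °F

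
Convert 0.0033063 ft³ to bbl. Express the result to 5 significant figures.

1 cubic foot = 0.178108 bbl.
So 0.0033063 × 0.178108 ≈ 0.00058888 bbl.

0.00058888 bbl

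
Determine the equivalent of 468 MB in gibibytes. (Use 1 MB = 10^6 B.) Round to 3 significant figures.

1 MB = 0.000931323 GiB.
Then 468 × 0.000931323 ≈ 0.436 GiB.

0.436 GiB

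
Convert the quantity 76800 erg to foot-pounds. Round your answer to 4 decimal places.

0.0057 foot-pounds

1 erg = 7.37562e-8 ft·lbf.
So 76800 × 7.37562e-8 ≈ 0.0057 ft·lbf.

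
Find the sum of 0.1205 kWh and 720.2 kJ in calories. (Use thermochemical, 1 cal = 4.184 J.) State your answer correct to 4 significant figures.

275800 cal

0.1205 kWh = 103681 cal and 720.2 kJ = 172132 cal.
103681 + 172132 ≈ 275800 cal.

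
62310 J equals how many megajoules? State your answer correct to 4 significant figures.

1 joule = 1.00000 × 10^-6 MJ.
62310 × 1.00000 × 10^-6 ≈ 0.06231 MJ.

0.06231 megajoules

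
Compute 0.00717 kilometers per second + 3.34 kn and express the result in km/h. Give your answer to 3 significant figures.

32.0 kilometers per hour

0.00717 km/s = 25.8120 km/h and 3.34 kn = 6.18568 km/h.
25.8120 + 6.18568 ≈ 32.0 km/h.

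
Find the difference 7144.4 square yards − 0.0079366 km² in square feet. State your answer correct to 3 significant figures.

7144.4 yd² = 64299.6 ft² and 0.0079366 km² = 85428.9 ft².
64299.6 − 85428.9 ≈ -21100 ft².

-21100 square feet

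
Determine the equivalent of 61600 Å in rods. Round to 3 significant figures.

1.22e-6 rods

1 angstrom = 1.98839e-11 rod.
Then 61600 × 1.98839e-11 ≈ 1.22e-6 rod.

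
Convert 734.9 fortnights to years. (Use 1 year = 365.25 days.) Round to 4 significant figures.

1 fortnight = 0.0383299 yr.
Then 734.9 × 0.0383299 ≈ 28.17 yr.

28.17 yr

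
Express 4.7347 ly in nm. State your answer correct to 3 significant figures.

4.48e+25 nanometers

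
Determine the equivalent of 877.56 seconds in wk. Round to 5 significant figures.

1 s = 1.65344 × 10^-6 weeks.
877.56 × 1.65344 × 10^-6 ≈ 0.0014510 wk.

0.0014510 weeks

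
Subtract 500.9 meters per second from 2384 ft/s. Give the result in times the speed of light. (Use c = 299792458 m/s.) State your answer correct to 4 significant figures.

7.530e-7 c

2384 ft/s = 2.42382e-6 c and 500.9 m/s = 1.67082e-6 c.
2.42382e-6 − 1.67082e-6 ≈ 7.530e-7 c.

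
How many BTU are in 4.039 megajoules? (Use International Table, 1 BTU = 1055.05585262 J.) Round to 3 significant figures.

3830 BTU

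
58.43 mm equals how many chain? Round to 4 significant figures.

1 millimeter = 4.97097e-5 chain.
58.43 × 4.97097e-5 ≈ 0.002905 chain.

0.002905 chain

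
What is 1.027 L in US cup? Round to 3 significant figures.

4.34 US cups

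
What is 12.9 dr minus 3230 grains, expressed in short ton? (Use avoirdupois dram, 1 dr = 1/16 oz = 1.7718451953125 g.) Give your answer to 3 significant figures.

-0.000206 short ton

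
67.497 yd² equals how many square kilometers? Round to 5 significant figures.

5.6436e-5 km²

1 yd² = 8.36127e-7 km².
So 67.497 × 8.36127e-7 ≈ 5.6436e-5 km².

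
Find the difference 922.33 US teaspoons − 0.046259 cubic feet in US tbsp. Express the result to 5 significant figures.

922.33 US tsp = 307.443 US tbsp and 0.046259 ft³ = 88.5866 US tbsp.
307.443 − 88.5866 ≈ 218.86 US tbsp.

218.86 US tbsp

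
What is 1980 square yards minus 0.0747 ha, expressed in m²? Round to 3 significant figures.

1980 yd² = 1655.53 m² and 0.0747 ha = 747.000 m².
1655.53 − 747.000 ≈ 909 m².

909 m²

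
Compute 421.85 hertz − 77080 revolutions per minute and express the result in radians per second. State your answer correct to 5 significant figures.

-5421.2 radians per second

421.85 Hz = 2650.56 rad/s and 77080 rpm = 8071.80 rad/s.
2650.56 − 8071.80 ≈ -5421.2 rad/s.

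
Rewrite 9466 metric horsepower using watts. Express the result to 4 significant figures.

6.962 × 10^6 watts

1 metric horsepower = 735.499 W.
Then 9466 × 735.499 ≈ 6.962 × 10^6 W.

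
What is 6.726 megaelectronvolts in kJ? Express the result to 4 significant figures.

1 MeV = 1.60218e-16 kJ.
6.726 × 1.60218e-16 ≈ 1.078e-15 kJ.

1.078e-15 kilojoules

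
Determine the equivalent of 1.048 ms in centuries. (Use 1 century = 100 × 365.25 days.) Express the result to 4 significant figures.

1 ms = 3.16881e-13 century.
1.048 × 3.16881e-13 ≈ 3.321e-13 century.

3.321e-13 century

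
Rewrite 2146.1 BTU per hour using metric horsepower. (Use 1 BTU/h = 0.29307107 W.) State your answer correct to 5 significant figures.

0.85515 PS

1 BTU per hour = 0.000398466 PS.
Then 2146.1 × 0.000398466 ≈ 0.85515 PS.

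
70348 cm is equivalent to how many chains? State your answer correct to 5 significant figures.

1 centimeter = 0.000497097 chains.
Thus 70348 × 0.000497097 ≈ 34.970 chain.

34.970 chains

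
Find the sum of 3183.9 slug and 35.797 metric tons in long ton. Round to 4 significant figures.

3183.9 slug = 45.7317 long ton and 35.797 t = 35.2316 long ton.
45.7317 + 35.2316 ≈ 80.96 long ton.

80.96 long tons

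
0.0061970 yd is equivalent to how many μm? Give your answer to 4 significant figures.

1 yd = 914400 μm.
Thus 0.0061970 × 914400 ≈ 5667 μm.

5667 μm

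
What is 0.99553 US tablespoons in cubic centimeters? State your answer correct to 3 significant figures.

1 US tbsp = 14.7868 cm³.
Then 0.99553 × 14.7868 ≈ 14.7 cm³.

14.7 cm³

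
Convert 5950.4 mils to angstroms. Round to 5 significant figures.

1.5114 × 10^9 Å

1 mil = 254000 Å.
5950.4 × 254000 ≈ 1.5114 × 10^9 Å.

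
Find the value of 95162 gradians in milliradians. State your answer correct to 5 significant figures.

1.4948 × 10^6 mrad

1 grad = 15.7080 milliradians.
Then 95162 × 15.7080 ≈ 1.4948 × 10^6 mrad.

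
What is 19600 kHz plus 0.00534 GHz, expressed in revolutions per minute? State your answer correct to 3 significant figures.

1.50e+9 revolutions per minute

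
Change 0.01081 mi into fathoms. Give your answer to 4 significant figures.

1 mi = 880.000 fathoms.
0.01081 × 880.000 ≈ 9.513 fathom.

9.513 fathoms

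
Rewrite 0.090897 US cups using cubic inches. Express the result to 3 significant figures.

1 US cup = 14.4375 cubic inches.
So 0.090897 × 14.4375 ≈ 1.31 in³.

1.31 in³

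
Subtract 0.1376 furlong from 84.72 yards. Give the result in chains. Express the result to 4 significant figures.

2.475 chain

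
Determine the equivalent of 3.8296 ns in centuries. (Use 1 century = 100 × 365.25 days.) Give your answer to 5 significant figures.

1.2135e-18 century

1 ns = 3.16881e-19 centuries.
Then 3.8296 × 3.16881e-19 ≈ 1.2135e-18 century.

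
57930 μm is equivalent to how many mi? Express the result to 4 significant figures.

1 μm = 6.21371e-10 mi.
57930 × 6.21371e-10 ≈ 3.600e-5 mi.

3.600e-5 miles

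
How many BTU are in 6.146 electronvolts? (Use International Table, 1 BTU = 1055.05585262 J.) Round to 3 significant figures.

9.33 × 10^-22 British thermal units

1 electronvolt = 1.51857 × 10^-22 BTU.
6.146 × 1.51857 × 10^-22 ≈ 9.33 × 10^-22 BTU.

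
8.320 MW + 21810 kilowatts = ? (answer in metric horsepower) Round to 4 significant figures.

40970 PS

8.320 MW = 11312.1 PS and 21810 kW = 29653.3 PS.
11312.1 + 29653.3 ≈ 40970 PS.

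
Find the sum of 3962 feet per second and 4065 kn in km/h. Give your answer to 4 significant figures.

11880 km/h

3962 ft/s = 4347.42 km/h and 4065 kn = 7528.38 km/h.
4347.42 + 7528.38 ≈ 11880 km/h.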